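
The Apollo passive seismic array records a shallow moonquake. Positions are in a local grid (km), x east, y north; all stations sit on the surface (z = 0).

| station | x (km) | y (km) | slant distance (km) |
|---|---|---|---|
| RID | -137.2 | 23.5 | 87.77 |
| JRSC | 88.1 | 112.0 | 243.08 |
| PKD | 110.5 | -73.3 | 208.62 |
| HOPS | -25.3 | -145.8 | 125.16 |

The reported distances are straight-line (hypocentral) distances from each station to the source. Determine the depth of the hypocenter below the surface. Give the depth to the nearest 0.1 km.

z ≈ 31.6 km

Each station gives a sphere (x−x_i)² + (y−y_i)² + z² = d_i² (stations at z=0).
Subtracting the RID sphere from JRSC and PKD: z² cancels, leaving linear equations in x and y:
450.6 x + 177.0 y = -50454.79
495.4 x − 193.6 y = -37611.68
Solving: x ≈ -93.901, y ≈ -46.006 km (keep extra digits for the depth step; rounded: -93.9, -46.0).
Then from the RID sphere: z² = 87.77² − (x + 137.2)² − (y − 23.5)² with x = -93.901, y = -46.006, so z ≈ 31.586 ≈ 31.6 km.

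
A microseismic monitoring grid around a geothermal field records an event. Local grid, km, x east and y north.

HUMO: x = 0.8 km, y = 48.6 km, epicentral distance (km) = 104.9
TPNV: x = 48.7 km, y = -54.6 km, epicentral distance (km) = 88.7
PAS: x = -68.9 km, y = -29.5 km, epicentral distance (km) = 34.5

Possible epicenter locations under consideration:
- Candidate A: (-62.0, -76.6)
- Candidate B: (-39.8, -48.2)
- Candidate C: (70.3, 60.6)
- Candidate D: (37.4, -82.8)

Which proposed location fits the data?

Candidate B

For each candidate, compare |candidate − station| to the reported distance:
Candidate A: residuals HUMO 35.2, TPNV 24.2, PAS 13.1 → max 35.2 km
Candidate B: residuals HUMO 0.1, TPNV 0.0, PAS 0.1 → max 0.1 km
Candidate C: residuals HUMO 34.4, TPNV 28.5, PAS 131.3 → max 131.3 km
Candidate D: residuals HUMO 31.5, TPNV 58.3, PAS 84.4 → max 84.4 km
Only Candidate B has all residuals ≈ 0.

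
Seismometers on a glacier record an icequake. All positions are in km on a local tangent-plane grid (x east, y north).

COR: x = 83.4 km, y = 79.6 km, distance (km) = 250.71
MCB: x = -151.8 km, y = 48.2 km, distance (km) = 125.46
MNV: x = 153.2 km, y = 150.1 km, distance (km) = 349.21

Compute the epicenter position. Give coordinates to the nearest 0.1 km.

Circle about each station: (x − 83.4)² + (y − 79.6)² = 250.71²; (x + 151.8)² + (y − 48.2)² = 125.46²; (x − 153.2)² + (y − 150.1)² = 349.21².
Subtracting the COR equation from the MCB and MNV equations removes the quadratic terms:
-470.4 x − 62.8 y = 59190.05
139.6 x + 141.0 y = -26383.59
Solving the 2×2 system: x ≈ -116.2, y ≈ -72.1 km.
Check against COR (with the unrounded x, y): √((x − 83.4)²+(y − 79.6)²) = 250.69 ≈ 250.71 km. ✓

(-116.2, -72.1)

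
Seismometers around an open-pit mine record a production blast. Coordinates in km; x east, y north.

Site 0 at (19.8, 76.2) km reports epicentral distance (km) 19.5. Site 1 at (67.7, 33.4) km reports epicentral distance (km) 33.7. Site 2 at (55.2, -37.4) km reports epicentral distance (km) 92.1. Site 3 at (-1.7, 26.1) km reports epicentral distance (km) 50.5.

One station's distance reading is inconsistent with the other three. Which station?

Site 0

Solve using three stations at a time. Using Site 1, Site 2, Site 3 (subtract circle equations pairwise → linear system) gives (x, y) ≈ (40.7, 53.5).
Distances from that point to each station vs reported:
  Site 0: calculated 30.8 vs reported 19.5 → residual 11.3 km
  Site 1: calculated 33.7 vs reported 33.7 → residual 0.0 km
  Site 2: calculated 92.1 vs reported 92.1 → residual 0.0 km
  Site 3: calculated 50.5 vs reported 50.5 → residual 0.0 km
Site 1, Site 2, Site 3 are mutually consistent (residuals ≈ 0); Site 0 is off by 11.3 km.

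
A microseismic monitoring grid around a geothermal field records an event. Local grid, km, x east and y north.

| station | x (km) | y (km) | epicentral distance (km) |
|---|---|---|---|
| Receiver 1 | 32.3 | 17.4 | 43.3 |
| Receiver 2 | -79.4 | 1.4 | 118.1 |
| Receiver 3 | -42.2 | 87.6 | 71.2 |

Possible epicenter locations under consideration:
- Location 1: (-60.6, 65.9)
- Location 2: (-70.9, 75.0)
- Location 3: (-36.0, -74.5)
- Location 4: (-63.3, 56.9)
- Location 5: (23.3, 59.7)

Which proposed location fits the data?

Location 5

For each candidate, compare |candidate − station| to the reported distance:
Location 1: residuals Receiver 1 61.5, Receiver 2 50.9, Receiver 3 42.7 → max 61.5 km
Location 2: residuals Receiver 1 74.9, Receiver 2 44.0, Receiver 3 39.9 → max 74.9 km
Location 3: residuals Receiver 1 71.2, Receiver 2 30.7, Receiver 3 91.0 → max 91.0 km
Location 4: residuals Receiver 1 60.1, Receiver 2 60.3, Receiver 3 33.9 → max 60.3 km
Location 5: residuals Receiver 1 0.1, Receiver 2 0.0, Receiver 3 0.0 → max 0.1 km
Only Location 5 has all residuals ≈ 0.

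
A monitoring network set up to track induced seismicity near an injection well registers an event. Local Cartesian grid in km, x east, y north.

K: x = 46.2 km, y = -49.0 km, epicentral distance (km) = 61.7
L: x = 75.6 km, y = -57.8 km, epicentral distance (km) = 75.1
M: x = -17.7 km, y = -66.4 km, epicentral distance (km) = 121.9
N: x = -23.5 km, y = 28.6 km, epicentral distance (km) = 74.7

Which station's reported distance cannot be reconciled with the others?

Solve using three stations at a time. Using K, L, N (subtract circle equations pairwise → linear system) gives (x, y) ≈ (49.5, 12.6).
Distances from that point to each station vs reported:
  K: calculated 61.7 vs reported 61.7 → residual 0.0 km
  L: calculated 75.1 vs reported 75.1 → residual 0.0 km
  M: calculated 103.7 vs reported 121.9 → residual 18.2 km
  N: calculated 74.7 vs reported 74.7 → residual 0.0 km
K, L, N are mutually consistent (residuals ≈ 0); M is off by 18.2 km.

M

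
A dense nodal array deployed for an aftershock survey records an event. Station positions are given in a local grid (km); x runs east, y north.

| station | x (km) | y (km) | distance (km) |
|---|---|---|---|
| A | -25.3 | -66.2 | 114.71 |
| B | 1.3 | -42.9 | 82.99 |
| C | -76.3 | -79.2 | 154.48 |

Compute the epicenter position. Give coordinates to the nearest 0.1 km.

Circle about each station: (x + 25.3)² + (y + 66.2)² = 114.71²; (x − 1.3)² + (y + 42.9)² = 82.99²; (x + 76.3)² + (y + 79.2)² = 154.48².
Subtracting the A equation from the B and C equations removes the quadratic terms:
53.2 x + 46.6 y = 3090.61
-102.0 x − 26.0 y = -3633.89
Solving the 2×2 system: x ≈ 26.4, y ≈ 36.2 km.

(26.4, 36.2)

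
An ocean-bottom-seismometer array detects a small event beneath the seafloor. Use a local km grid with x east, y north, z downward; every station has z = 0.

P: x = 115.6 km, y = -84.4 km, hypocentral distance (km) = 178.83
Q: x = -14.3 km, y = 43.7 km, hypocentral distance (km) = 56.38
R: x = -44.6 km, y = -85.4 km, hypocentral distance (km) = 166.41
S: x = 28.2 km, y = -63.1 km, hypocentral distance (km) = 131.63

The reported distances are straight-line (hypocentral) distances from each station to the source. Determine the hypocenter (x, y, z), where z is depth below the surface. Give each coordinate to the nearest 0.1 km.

(21.2, 62.2, 39.7)

Each station gives a sphere (x−x_i)² + (y−y_i)² + z² = d_i² (stations at z=0).
Subtracting the P sphere from Q and R: z² cancels, leaving linear equations in x and y:
-259.8 x + 256.2 y = 10428.92
-320.4 x − 2.0 y = -6916.52
Solving: x ≈ 21.199, y ≈ 62.203 km (keep extra digits for the depth step; rounded: 21.2, 62.2).
Then from the P sphere: z² = 178.83² − (x − 115.6)² − (y + 84.4)² with x = 21.199, y = 62.203, so z ≈ 39.701 ≈ 39.7 km.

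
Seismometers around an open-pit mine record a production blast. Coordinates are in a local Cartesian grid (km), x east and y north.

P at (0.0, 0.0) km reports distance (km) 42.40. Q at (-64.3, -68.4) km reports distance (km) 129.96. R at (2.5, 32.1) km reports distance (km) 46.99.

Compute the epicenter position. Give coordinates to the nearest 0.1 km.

(41.9, 6.5)

Circle about each station: x² + y² = 42.40²; (x + 64.3)² + (y + 68.4)² = 129.96²; (x − 2.5)² + (y − 32.1)² = 46.99².
Subtracting the P equation from the Q and R equations removes the quadratic terms:
-128.6 x − 136.8 y = -6278.79
5.0 x + 64.2 y = 626.36
Solving the 2×2 system: x ≈ 41.9, y ≈ 6.5 km.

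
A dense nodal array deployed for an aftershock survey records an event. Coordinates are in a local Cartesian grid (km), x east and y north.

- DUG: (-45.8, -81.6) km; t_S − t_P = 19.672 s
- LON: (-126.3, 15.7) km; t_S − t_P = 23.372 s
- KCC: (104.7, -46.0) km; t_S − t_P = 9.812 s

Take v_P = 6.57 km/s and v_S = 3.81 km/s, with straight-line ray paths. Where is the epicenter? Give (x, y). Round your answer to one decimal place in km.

84.2 km east, 40.6 km north

Distance from S−P lag: d = Δt · v_P v_S / (v_P − v_S) = Δt · (6.57·3.81)/(6.57−3.81) ≈ 9.0695·Δt.
So d_DUG = 178.41, d_LON = 211.97, d_KCC = 88.99 km.
Circle about each station: (x + 45.8)² + (y + 81.6)² = 178.41²; (x + 126.3)² + (y − 15.7)² = 211.97²; (x − 104.7)² + (y + 46.0)² = 88.99².
Subtracting pairs of circle equations eliminates x²+y² and gives linear equations (the radical axes):
-161.0 x + 194.6 y = -5659.17
301.0 x + 71.2 y = 28232.80
Solving the 2×2 system: x ≈ 84.2, y ≈ 40.6 km.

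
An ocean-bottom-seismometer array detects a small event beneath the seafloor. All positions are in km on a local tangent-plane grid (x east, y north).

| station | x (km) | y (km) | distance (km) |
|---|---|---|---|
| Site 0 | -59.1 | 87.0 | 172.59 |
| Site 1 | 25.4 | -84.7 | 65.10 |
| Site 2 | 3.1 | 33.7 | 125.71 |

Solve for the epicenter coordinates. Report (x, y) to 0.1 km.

Circle about each station: (x + 59.1)² + (y − 87.0)² = 172.59²; (x − 25.4)² + (y + 84.7)² = 65.10²; (x − 3.1)² + (y − 33.7)² = 125.71².
Subtracting the Site 0 equation from the Site 1 and Site 2 equations removes the quadratic terms:
169.0 x − 343.4 y = 22306.74
124.4 x − 106.6 y = 4067.79
Solving the 2×2 system: x ≈ -39.7, y ≈ -84.5 km.

(-39.7, -84.5)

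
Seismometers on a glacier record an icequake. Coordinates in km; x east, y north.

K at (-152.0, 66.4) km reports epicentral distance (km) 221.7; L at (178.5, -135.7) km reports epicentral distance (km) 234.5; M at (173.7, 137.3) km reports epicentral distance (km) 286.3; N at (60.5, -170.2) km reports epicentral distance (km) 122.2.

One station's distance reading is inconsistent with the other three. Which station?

M

Solve using three stations at a time. Using K, L, N (subtract circle equations pairwise → linear system) gives (x, y) ≈ (-56.0, -133.4).
Distances from that point to each station vs reported:
  K: calculated 221.7 vs reported 221.7 → residual 0.0 km
  L: calculated 234.5 vs reported 234.5 → residual 0.0 km
  M: calculated 355.0 vs reported 286.3 → residual 68.7 km
  N: calculated 122.1 vs reported 122.2 → residual 0.1 km
K, L, N are mutually consistent (residuals ≈ 0); M is off by 68.7 km.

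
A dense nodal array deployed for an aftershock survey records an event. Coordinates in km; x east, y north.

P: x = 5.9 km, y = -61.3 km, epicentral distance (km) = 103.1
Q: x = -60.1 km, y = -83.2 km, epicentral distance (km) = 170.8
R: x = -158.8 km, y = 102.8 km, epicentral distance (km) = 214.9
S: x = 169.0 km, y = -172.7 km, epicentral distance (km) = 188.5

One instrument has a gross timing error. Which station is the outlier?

Solve using three stations at a time. Using P, Q, S (subtract circle equations pairwise → linear system) gives (x, y) ≈ (89.9, -1.6).
Distances from that point to each station vs reported:
  P: calculated 103.1 vs reported 103.1 → residual 0.0 km
  Q: calculated 170.8 vs reported 170.8 → residual 0.0 km
  R: calculated 269.8 vs reported 214.9 → residual 54.9 km
  S: calculated 188.5 vs reported 188.5 → residual 0.0 km
P, Q, S are mutually consistent (residuals ≈ 0); R is off by 54.9 km.

R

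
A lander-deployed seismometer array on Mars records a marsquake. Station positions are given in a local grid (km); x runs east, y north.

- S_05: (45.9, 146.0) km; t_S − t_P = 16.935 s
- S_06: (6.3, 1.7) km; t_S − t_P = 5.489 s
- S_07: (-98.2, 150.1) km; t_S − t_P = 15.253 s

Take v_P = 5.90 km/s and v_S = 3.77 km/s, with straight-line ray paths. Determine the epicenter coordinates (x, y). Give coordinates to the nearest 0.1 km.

Distance from S−P lag: d = Δt · v_P v_S / (v_P − v_S) = Δt · (5.90·3.77)/(5.90−3.77) ≈ 10.4427·Δt.
So d_S_05 = 176.85, d_S_06 = 57.32, d_S_07 = 159.28 km.
Circle about each station: (x − 45.9)² + (y − 146.0)² = 176.85²; (x − 6.3)² + (y − 1.7)² = 57.32²; (x + 98.2)² + (y − 150.1)² = 159.28².
Subtracting pairs of circle equations eliminates x²+y² and gives linear equations (the radical axes):
-79.2 x − 288.6 y = 4610.11
-288.2 x + 8.2 y = 14656.24
Solving the 2×2 system: x ≈ -50.9, y ≈ -2.0 km.

(-50.9, -2.0)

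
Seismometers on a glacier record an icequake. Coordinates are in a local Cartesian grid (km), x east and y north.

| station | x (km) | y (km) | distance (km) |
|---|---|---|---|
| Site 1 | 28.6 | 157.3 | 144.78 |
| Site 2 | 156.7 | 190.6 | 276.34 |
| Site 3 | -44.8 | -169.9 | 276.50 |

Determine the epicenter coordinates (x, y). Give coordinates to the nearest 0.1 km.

Circle about each station: (x − 28.6)² + (y − 157.3)² = 144.78²; (x − 156.7)² + (y − 190.6)² = 276.34²; (x + 44.8)² + (y + 169.9)² = 276.50².
Subtracting the Site 1 equation from the Site 2 and Site 3 equations removes the quadratic terms:
256.2 x + 66.6 y = -20080.55
-146.8 x − 654.4 y = -50179.20
Solving the 2×2 system: x ≈ -104.4, y ≈ 100.1 km.

(-104.4, 100.1)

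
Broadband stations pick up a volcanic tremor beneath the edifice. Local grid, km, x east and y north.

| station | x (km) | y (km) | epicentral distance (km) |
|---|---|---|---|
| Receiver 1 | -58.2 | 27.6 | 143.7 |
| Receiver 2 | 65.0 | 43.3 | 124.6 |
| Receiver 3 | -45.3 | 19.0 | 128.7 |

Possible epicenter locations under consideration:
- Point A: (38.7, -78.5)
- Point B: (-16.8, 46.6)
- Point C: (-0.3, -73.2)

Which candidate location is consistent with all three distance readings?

For each candidate, compare |candidate − station| to the reported distance:
Point A: residuals Receiver 1 0.0, Receiver 2 0.0, Receiver 3 0.0 → max 0.0 km
Point B: residuals Receiver 1 98.1, Receiver 2 42.7, Receiver 3 89.0 → max 98.1 km
Point C: residuals Receiver 1 27.5, Receiver 2 9.0, Receiver 3 26.1 → max 27.5 km
Only Point A has all residuals ≈ 0.

Point A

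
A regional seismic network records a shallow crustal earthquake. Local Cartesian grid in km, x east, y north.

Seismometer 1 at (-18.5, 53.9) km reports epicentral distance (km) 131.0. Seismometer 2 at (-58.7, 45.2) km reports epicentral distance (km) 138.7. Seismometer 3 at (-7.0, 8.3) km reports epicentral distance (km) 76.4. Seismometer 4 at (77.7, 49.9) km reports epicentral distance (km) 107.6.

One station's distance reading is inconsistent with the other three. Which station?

Seismometer 1

Solve using three stations at a time. Using Seismometer 2, Seismometer 3, Seismometer 4 (subtract circle equations pairwise → linear system) gives (x, y) ≈ (41.0, -51.4).
Distances from that point to each station vs reported:
  Seismometer 1: calculated 120.9 vs reported 131.0 → residual 10.1 km
  Seismometer 2: calculated 138.8 vs reported 138.7 → residual 0.1 km
  Seismometer 3: calculated 76.6 vs reported 76.4 → residual 0.2 km
  Seismometer 4: calculated 107.7 vs reported 107.6 → residual 0.1 km
Seismometer 2, Seismometer 3, Seismometer 4 are mutually consistent (residuals ≈ 0); Seismometer 1 is off by 10.1 km.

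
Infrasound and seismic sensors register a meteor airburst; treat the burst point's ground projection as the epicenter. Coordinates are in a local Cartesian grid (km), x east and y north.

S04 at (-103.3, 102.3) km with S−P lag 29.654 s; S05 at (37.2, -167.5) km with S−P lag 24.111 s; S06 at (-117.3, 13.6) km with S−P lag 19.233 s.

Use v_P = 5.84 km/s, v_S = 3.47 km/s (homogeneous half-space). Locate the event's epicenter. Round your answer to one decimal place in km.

Distance from S−P lag: d = Δt · v_P v_S / (v_P − v_S) = Δt · (5.84·3.47)/(5.84−3.47) ≈ 8.5505·Δt.
So d_S04 = 253.56, d_S05 = 206.16, d_S06 = 164.45 km.
Circle about each station: (x + 103.3)² + (y − 102.3)² = 253.56²; (x − 37.2)² + (y + 167.5)² = 206.16²; (x + 117.3)² + (y − 13.6)² = 164.45².
Subtracting the S04 equation from the S05 and S06 equations removes the quadratic terms:
281.0 x − 539.6 y = 30094.64
-28.0 x − 177.4 y = 30056.94
Solving the 2×2 system: x ≈ -167.5, y ≈ -143.0 km.
Check against S04 (with the unrounded x, y): √((x + 103.3)²+(y − 102.3)²) = 253.55 ≈ 253.56 km. ✓

(-167.5, -143.0)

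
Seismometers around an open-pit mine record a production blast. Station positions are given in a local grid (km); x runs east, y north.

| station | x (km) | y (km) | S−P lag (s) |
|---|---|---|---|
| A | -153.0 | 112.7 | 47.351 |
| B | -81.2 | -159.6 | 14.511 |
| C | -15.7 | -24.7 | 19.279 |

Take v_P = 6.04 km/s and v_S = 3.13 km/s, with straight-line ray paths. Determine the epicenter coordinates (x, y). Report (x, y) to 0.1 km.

Distance from S−P lag: d = Δt · v_P v_S / (v_P − v_S) = Δt · (6.04·3.13)/(6.04−3.13) ≈ 6.4966·Δt.
So d_A = 307.62, d_B = 94.27, d_C = 125.25 km.
Circle about each station: (x + 153.0)² + (y − 112.7)² = 307.62²; (x + 81.2)² + (y + 159.6)² = 94.27²; (x + 15.7)² + (y + 24.7)² = 125.25².
Subtracting pairs of circle equations eliminates x²+y² and gives linear equations (the radical axes):
143.6 x − 544.6 y = 81698.54
274.6 x − 274.8 y = 43688.79
Solving the 2×2 system: x ≈ 12.2, y ≈ -146.8 km.

(12.2, -146.8)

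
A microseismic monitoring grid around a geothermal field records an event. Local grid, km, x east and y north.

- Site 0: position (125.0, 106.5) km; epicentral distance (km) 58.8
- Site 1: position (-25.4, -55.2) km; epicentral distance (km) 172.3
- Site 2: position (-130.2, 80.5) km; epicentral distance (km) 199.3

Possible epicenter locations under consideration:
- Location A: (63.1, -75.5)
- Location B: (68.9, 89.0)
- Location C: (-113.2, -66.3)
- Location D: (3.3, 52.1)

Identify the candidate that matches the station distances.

Location B

For each candidate, compare |candidate − station| to the reported distance:
Location A: residuals Site 0 133.4, Site 1 81.5, Site 2 49.1 → max 133.4 km
Location B: residuals Site 0 0.0, Site 1 0.0, Site 2 0.0 → max 0.0 km
Location C: residuals Site 0 235.5, Site 1 83.8, Site 2 51.5 → max 235.5 km
Location D: residuals Site 0 74.5, Site 1 61.2, Site 2 62.8 → max 74.5 km
Only Location B has all residuals ≈ 0.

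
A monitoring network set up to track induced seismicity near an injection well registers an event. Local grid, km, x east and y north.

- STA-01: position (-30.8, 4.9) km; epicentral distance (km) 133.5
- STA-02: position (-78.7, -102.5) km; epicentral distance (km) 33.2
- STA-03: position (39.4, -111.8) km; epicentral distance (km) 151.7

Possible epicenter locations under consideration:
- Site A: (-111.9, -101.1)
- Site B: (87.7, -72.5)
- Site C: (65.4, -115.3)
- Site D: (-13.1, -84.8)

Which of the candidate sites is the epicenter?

Site A

For each candidate, compare |candidate − station| to the reported distance:
Site A: residuals STA-01 0.0, STA-02 0.0, STA-03 0.0 → max 0.0 km
Site B: residuals STA-01 8.0, STA-02 135.9, STA-03 89.4 → max 135.9 km
Site C: residuals STA-01 20.5, STA-02 111.5, STA-03 125.5 → max 125.5 km
Site D: residuals STA-01 42.1, STA-02 34.7, STA-03 92.7 → max 92.7 km
Only Site A has all residuals ≈ 0.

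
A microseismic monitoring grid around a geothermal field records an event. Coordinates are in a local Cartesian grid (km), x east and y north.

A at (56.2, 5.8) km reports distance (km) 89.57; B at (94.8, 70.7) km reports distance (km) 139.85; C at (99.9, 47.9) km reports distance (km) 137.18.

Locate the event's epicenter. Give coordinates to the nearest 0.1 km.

Circle about each station: (x − 56.2)² + (y − 5.8)² = 89.57²; (x − 94.8)² + (y − 70.7)² = 139.85²; (x − 99.9)² + (y − 47.9)² = 137.18².
Subtracting the A equation from the B and C equations removes the quadratic terms:
77.2 x + 129.8 y = -741.79
87.4 x + 84.2 y = -1713.23
Solving the 2×2 system: x ≈ -33.0, y ≈ 13.9 km.

x ≈ -33.0 km, y ≈ 13.9 km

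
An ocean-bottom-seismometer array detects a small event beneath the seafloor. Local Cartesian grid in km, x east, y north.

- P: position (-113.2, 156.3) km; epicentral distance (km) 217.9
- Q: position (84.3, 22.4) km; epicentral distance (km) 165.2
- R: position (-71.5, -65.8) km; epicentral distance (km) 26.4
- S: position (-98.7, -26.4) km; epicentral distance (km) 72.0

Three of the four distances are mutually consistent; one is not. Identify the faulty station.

P

Solve using three stations at a time. Using Q, R, S (subtract circle equations pairwise → linear system) gives (x, y) ≈ (-47.6, -77.1).
Distances from that point to each station vs reported:
  P: calculated 242.5 vs reported 217.9 → residual 24.6 km
  Q: calculated 165.2 vs reported 165.2 → residual 0.0 km
  R: calculated 26.5 vs reported 26.4 → residual 0.1 km
  S: calculated 72.0 vs reported 72.0 → residual 0.0 km
Q, R, S are mutually consistent (residuals ≈ 0); P is off by 24.6 km.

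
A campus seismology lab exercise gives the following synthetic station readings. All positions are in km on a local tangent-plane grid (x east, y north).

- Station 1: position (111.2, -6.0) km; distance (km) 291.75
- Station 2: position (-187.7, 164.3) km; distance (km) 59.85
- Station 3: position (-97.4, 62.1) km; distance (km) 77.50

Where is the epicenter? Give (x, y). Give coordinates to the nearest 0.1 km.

Circle about each station: (x − 111.2)² + (y + 6.0)² = 291.75²; (x + 187.7)² + (y − 164.3)² = 59.85²; (x + 97.4)² + (y − 62.1)² = 77.50².
Subtracting pairs of circle equations eliminates x²+y² and gives linear equations (the radical axes):
-597.8 x + 340.6 y = 131360.38
-417.2 x + 136.2 y = 80053.54
Solving the 2×2 system: x ≈ -154.5, y ≈ 114.5 km.

x ≈ -154.5 km, y ≈ 114.5 km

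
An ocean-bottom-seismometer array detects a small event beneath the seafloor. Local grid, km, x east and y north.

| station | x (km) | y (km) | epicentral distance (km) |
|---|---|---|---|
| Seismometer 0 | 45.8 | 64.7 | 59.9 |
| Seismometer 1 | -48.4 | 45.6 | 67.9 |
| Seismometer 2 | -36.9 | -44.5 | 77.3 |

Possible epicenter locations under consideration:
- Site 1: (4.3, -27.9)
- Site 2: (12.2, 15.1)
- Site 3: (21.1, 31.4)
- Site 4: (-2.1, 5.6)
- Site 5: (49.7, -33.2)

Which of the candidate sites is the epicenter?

Site 2

For each candidate, compare |candidate − station| to the reported distance:
Site 1: residuals Seismometer 0 41.6, Seismometer 1 22.5, Seismometer 2 32.9 → max 41.6 km
Site 2: residuals Seismometer 0 0.0, Seismometer 1 0.1, Seismometer 2 0.1 → max 0.1 km
Site 3: residuals Seismometer 0 18.4, Seismometer 1 3.0, Seismometer 2 18.2 → max 18.4 km
Site 4: residuals Seismometer 0 16.2, Seismometer 1 6.7, Seismometer 2 16.3 → max 16.3 km
Site 5: residuals Seismometer 0 38.1, Seismometer 1 57.9, Seismometer 2 10.0 → max 57.9 km
Only Site 2 has all residuals ≈ 0.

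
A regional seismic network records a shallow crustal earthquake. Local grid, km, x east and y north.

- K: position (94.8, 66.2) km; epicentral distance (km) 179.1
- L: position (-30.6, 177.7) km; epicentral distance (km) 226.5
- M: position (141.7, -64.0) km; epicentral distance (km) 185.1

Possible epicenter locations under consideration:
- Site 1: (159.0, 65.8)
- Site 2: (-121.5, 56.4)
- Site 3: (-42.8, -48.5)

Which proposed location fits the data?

Site 3

For each candidate, compare |candidate − station| to the reported distance:
Site 1: residuals K 114.9, L 6.3, M 54.2 → max 114.9 km
Site 2: residuals K 37.4, L 74.9, M 104.3 → max 104.3 km
Site 3: residuals K 0.0, L 0.0, M 0.0 → max 0.0 km
Only Site 3 has all residuals ≈ 0.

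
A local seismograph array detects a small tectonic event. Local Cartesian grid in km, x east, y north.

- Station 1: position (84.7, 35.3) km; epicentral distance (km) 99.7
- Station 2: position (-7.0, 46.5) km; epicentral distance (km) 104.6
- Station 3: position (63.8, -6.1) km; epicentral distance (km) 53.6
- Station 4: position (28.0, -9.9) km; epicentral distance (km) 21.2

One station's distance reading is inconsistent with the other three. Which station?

Station 4

Solve using three stations at a time. Using Station 1, Station 2, Station 3 (subtract circle equations pairwise → linear system) gives (x, y) ≈ (33.2, -50.0).
Distances from that point to each station vs reported:
  Station 1: calculated 99.7 vs reported 99.7 → residual 0.0 km
  Station 2: calculated 104.6 vs reported 104.6 → residual 0.0 km
  Station 3: calculated 53.5 vs reported 53.6 → residual 0.1 km
  Station 4: calculated 40.5 vs reported 21.2 → residual 19.3 km
Station 1, Station 2, Station 3 are mutually consistent (residuals ≈ 0); Station 4 is off by 19.3 km.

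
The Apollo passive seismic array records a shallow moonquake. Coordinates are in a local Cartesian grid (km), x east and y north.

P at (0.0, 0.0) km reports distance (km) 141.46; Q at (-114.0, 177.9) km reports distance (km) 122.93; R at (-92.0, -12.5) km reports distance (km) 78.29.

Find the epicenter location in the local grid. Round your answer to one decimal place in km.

Circle about each station: x² + y² = 141.46²; (x + 114.0)² + (y − 177.9)² = 122.93²; (x + 92.0)² + (y + 12.5)² = 78.29².
Subtracting pairs of circle equations eliminates x²+y² and gives linear equations (the radical axes):
-228.0 x + 355.8 y = 49543.56
-184.0 x − 25.0 y = 22501.86
Solving the 2×2 system: x ≈ -129.9, y ≈ 56.0 km.
Check against P (with the unrounded x, y): √(x²+y²) = 141.46 ≈ 141.46 km. ✓

(-129.9, 56.0)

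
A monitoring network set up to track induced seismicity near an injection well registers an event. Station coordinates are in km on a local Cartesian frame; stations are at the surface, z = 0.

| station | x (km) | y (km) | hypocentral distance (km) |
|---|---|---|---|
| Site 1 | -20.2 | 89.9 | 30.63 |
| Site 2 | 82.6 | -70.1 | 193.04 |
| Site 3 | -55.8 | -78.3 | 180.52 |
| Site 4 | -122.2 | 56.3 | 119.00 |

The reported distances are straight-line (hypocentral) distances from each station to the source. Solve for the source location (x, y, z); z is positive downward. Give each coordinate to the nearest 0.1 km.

Each station gives a sphere (x−x_i)² + (y−y_i)² + z² = d_i² (stations at z=0).
Subtracting the Site 1 sphere from Site 2 and Site 3: z² cancels, leaving linear equations in x and y:
205.6 x − 320.0 y = -33079.52
-71.2 x − 336.4 y = -30894.79
Solving: x ≈ -13.504, y ≈ 94.698 km (keep extra digits for the depth step; rounded: -13.5, 94.7).
Then from the Site 1 sphere: z² = 30.63² − (x + 20.2)² − (y − 89.9)² with x = -13.504, y = 94.698, so z ≈ 29.502 ≈ 29.5 km.

(-13.5, 94.7, 29.5)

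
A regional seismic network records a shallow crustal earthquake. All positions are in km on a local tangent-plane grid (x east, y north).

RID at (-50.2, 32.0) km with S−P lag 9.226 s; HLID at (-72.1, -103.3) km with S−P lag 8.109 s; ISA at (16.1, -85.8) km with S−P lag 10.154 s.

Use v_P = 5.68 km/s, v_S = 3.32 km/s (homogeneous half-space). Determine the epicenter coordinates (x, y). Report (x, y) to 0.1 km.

Distance from S−P lag: d = Δt · v_P v_S / (v_P − v_S) = Δt · (5.68·3.32)/(5.68−3.32) ≈ 7.9905·Δt.
So d_RID = 73.72, d_HLID = 64.80, d_ISA = 81.14 km.
Circle about each station: (x + 50.2)² + (y − 32.0)² = 73.72²; (x + 72.1)² + (y + 103.3)² = 64.80²; (x − 16.1)² + (y + 85.8)² = 81.14².
Subtracting pairs of circle equations eliminates x²+y² and gives linear equations (the radical axes):
-43.8 x − 270.6 y = 13560.86
132.6 x − 235.6 y = 2927.75
Solving the 2×2 system: x ≈ -52.0, y ≈ -41.7 km.

x ≈ -52.0 km, y ≈ -41.7 km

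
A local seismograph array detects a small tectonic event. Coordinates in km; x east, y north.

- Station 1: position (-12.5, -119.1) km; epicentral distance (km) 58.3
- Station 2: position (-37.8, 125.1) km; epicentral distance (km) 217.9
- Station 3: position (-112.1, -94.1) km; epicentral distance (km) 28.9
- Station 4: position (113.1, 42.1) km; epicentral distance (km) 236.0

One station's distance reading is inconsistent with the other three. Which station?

Solve using three stations at a time. Using Station 2, Station 3, Station 4 (subtract circle equations pairwise → linear system) gives (x, y) ≈ (-83.9, -87.9).
Distances from that point to each station vs reported:
  Station 1: calculated 77.9 vs reported 58.3 → residual 19.6 km
  Station 2: calculated 217.9 vs reported 217.9 → residual 0.0 km
  Station 3: calculated 28.9 vs reported 28.9 → residual 0.0 km
  Station 4: calculated 236.0 vs reported 236.0 → residual 0.0 km
Station 2, Station 3, Station 4 are mutually consistent (residuals ≈ 0); Station 1 is off by 19.6 km.

Station 1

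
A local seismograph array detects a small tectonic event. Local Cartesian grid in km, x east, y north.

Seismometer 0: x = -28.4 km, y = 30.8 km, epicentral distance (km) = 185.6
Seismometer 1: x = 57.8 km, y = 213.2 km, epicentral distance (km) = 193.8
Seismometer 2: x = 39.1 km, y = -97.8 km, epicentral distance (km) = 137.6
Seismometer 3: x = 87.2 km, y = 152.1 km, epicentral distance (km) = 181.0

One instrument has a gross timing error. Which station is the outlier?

Solve using three stations at a time. Using Seismometer 0, Seismometer 2, Seismometer 3 (subtract circle equations pairwise → linear system) gives (x, y) ≈ (150.9, -17.4).
Distances from that point to each station vs reported:
  Seismometer 0: calculated 185.7 vs reported 185.6 → residual 0.1 km
  Seismometer 1: calculated 248.7 vs reported 193.8 → residual 54.9 km
  Seismometer 2: calculated 137.7 vs reported 137.6 → residual 0.1 km
  Seismometer 3: calculated 181.1 vs reported 181.0 → residual 0.1 km
Seismometer 0, Seismometer 2, Seismometer 3 are mutually consistent (residuals ≈ 0); Seismometer 1 is off by 54.9 km.

Seismometer 1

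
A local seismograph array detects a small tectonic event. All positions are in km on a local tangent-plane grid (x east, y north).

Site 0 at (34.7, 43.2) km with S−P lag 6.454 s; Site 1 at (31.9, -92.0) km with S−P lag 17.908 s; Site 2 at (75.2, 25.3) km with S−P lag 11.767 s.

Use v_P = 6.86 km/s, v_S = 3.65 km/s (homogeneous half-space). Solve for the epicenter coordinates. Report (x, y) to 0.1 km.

(-15.5, 39.4)

Distance from S−P lag: d = Δt · v_P v_S / (v_P − v_S) = Δt · (6.86·3.65)/(6.86−3.65) ≈ 7.8003·Δt.
So d_Site 0 = 50.34, d_Site 1 = 139.69, d_Site 2 = 91.79 km.
Circle about each station: (x − 34.7)² + (y − 43.2)² = 50.34²; (x − 31.9)² + (y + 92.0)² = 139.69²; (x − 75.2)² + (y − 25.3)² = 91.79².
Subtracting the Site 0 equation from the Site 1 and Site 2 equations removes the quadratic terms:
-5.6 x − 270.4 y = -10567.90
81.0 x − 35.8 y = -2666.49
Solving the 2×2 system: x ≈ -15.5, y ≈ 39.4 km.
Check against Site 0 (with the unrounded x, y): √((x − 34.7)²+(y − 43.2)²) = 50.35 ≈ 50.34 km. ✓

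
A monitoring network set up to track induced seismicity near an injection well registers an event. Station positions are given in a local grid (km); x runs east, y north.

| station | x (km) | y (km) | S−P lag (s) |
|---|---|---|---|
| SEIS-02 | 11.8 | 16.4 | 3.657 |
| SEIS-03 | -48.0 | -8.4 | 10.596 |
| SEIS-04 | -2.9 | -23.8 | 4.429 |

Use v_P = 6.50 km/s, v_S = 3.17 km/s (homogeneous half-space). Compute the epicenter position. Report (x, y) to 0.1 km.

Distance from S−P lag: d = Δt · v_P v_S / (v_P − v_S) = Δt · (6.50·3.17)/(6.50−3.17) ≈ 6.1877·Δt.
So d_SEIS-02 = 22.63, d_SEIS-03 = 65.56, d_SEIS-04 = 27.41 km.
Circle about each station: (x − 11.8)² + (y − 16.4)² = 22.63²; (x + 48.0)² + (y + 8.4)² = 65.56²; (x + 2.9)² + (y + 23.8)² = 27.41².
Subtracting pairs of circle equations eliminates x²+y² and gives linear equations (the radical axes):
-119.6 x − 49.6 y = -1819.64
-29.4 x − 80.4 y = -72.54
Solving the 2×2 system: x ≈ 17.5, y ≈ -5.5 km.

17.5 km east, -5.5 km north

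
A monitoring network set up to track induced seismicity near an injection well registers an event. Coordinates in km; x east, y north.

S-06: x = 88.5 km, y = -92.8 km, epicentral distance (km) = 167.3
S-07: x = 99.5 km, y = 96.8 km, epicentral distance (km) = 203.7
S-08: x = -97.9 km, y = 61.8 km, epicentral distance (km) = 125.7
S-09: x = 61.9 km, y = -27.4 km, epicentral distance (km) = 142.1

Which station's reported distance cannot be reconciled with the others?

S-07

Solve using three stations at a time. Using S-06, S-08, S-09 (subtract circle equations pairwise → linear system) gives (x, y) ≈ (-75.9, -62.0).
Distances from that point to each station vs reported:
  S-06: calculated 167.3 vs reported 167.3 → residual 0.0 km
  S-07: calculated 236.6 vs reported 203.7 → residual 32.9 km
  S-08: calculated 125.7 vs reported 125.7 → residual 0.0 km
  S-09: calculated 142.1 vs reported 142.1 → residual 0.0 km
S-06, S-08, S-09 are mutually consistent (residuals ≈ 0); S-07 is off by 32.9 km.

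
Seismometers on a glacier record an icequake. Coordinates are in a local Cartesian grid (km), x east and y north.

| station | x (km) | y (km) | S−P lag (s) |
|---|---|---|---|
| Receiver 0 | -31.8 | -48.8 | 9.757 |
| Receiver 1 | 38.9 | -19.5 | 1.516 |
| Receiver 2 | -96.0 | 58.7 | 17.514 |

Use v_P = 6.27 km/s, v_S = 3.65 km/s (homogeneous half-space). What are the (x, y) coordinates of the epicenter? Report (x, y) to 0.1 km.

Distance from S−P lag: d = Δt · v_P v_S / (v_P − v_S) = Δt · (6.27·3.65)/(6.27−3.65) ≈ 8.7349·Δt.
So d_Receiver 0 = 85.23, d_Receiver 1 = 13.24, d_Receiver 2 = 152.98 km.
Circle about each station: (x + 31.8)² + (y + 48.8)² = 85.23²; (x − 38.9)² + (y + 19.5)² = 13.24²; (x + 96.0)² + (y − 58.7)² = 152.98².
Subtracting pairs of circle equations eliminates x²+y² and gives linear equations (the radical axes):
141.4 x + 58.6 y = 5589.64
-128.4 x + 215.0 y = -6869.72
Solving the 2×2 system: x ≈ 42.3, y ≈ -6.7 km.
Check against Receiver 0 (with the unrounded x, y): √((x + 31.8)²+(y + 48.8)²) = 85.23 ≈ 85.23 km. ✓

(42.3, -6.7)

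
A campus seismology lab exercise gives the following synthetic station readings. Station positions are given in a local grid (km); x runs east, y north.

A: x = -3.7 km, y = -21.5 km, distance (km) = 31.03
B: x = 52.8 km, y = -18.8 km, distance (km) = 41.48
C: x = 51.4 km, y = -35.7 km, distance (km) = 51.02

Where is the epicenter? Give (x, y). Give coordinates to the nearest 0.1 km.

Circle about each station: (x + 3.7)² + (y + 21.5)² = 31.03²; (x − 52.8)² + (y + 18.8)² = 41.48²; (x − 51.4)² + (y + 35.7)² = 51.02².
Subtracting the A equation from the B and C equations removes the quadratic terms:
113.0 x + 5.4 y = 1907.61
110.2 x − 28.4 y = 1800.33
Solving the 2×2 system: x ≈ 16.8, y ≈ 1.8 km.
Check against A (with the unrounded x, y): √((x + 3.7)²+(y + 21.5)²) = 31.02 ≈ 31.03 km. ✓

16.8 km east, 1.8 km north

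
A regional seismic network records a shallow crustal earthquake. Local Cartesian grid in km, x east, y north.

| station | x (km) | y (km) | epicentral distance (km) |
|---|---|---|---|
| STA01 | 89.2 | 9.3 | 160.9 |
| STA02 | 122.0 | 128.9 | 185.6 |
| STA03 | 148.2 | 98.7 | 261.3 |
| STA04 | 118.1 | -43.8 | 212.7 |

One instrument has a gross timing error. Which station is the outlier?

STA03

Solve using three stations at a time. Using STA01, STA02, STA04 (subtract circle equations pairwise → linear system) gives (x, y) ≈ (-56.5, 77.8).
Distances from that point to each station vs reported:
  STA01: calculated 161.0 vs reported 160.9 → residual 0.1 km
  STA02: calculated 185.7 vs reported 185.6 → residual 0.1 km
  STA03: calculated 205.8 vs reported 261.3 → residual 55.5 km
  STA04: calculated 212.8 vs reported 212.7 → residual 0.1 km
STA01, STA02, STA04 are mutually consistent (residuals ≈ 0); STA03 is off by 55.5 km.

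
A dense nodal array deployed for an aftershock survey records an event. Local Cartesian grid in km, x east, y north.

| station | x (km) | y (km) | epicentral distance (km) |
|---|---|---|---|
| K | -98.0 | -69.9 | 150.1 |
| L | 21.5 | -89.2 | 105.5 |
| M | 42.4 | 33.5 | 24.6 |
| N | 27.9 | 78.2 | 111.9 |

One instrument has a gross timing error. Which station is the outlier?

N

Solve using three stations at a time. Using K, L, M (subtract circle equations pairwise → linear system) gives (x, y) ≈ (24.9, 16.2).
Distances from that point to each station vs reported:
  K: calculated 150.1 vs reported 150.1 → residual 0.0 km
  L: calculated 105.5 vs reported 105.5 → residual 0.0 km
  M: calculated 24.6 vs reported 24.6 → residual 0.0 km
  N: calculated 62.0 vs reported 111.9 → residual 49.9 km
K, L, M are mutually consistent (residuals ≈ 0); N is off by 49.9 km.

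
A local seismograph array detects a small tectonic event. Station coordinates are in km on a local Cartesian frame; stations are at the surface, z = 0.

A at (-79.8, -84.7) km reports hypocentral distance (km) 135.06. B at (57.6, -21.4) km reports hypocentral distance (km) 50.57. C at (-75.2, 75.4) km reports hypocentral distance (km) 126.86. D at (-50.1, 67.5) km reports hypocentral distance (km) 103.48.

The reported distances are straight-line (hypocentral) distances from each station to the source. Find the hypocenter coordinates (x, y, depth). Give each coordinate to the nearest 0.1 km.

(21.9, -0.8, 29.3)

Each station gives a sphere (x−x_i)² + (y−y_i)² + z² = d_i² (stations at z=0).
Subtracting the A sphere from B and C: z² cancels, leaving linear equations in x and y:
274.8 x + 126.6 y = 5917.47
9.2 x + 320.2 y = -54.19
Solving: x ≈ 21.902, y ≈ -0.799 km (keep extra digits for the depth step; rounded: 21.9, -0.8).
Then from the A sphere: z² = 135.06² − (x + 79.8)² − (y + 84.7)² with x = 21.902, y = -0.799, so z ≈ 29.301 ≈ 29.3 km.
Check against D (with the unrounded solution): distance 103.48 ≈ 103.48 km. ✓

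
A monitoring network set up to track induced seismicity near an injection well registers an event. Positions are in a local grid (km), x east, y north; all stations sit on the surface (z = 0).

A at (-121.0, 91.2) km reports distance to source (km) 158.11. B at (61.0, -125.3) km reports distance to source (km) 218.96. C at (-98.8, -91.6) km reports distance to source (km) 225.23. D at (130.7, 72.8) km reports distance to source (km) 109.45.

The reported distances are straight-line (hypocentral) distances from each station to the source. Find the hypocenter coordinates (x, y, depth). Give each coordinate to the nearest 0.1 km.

Each station gives a sphere (x−x_i)² + (y−y_i)² + z² = d_i² (stations at z=0).
Subtracting the A sphere from B and C: z² cancels, leaving linear equations in x and y:
364.0 x − 433.0 y = -26482.06
44.4 x − 365.6 y = -30536.22
Solving: x ≈ 31.096, y ≈ 87.300 km (keep extra digits for the depth step; rounded: 31.1, 87.3).
Then from the A sphere: z² = 158.11² − (x + 121.0)² − (y − 91.2)² with x = 31.096, y = 87.300, so z ≈ 43.016 ≈ 43.0 km.

(31.1, 87.3, 43.0)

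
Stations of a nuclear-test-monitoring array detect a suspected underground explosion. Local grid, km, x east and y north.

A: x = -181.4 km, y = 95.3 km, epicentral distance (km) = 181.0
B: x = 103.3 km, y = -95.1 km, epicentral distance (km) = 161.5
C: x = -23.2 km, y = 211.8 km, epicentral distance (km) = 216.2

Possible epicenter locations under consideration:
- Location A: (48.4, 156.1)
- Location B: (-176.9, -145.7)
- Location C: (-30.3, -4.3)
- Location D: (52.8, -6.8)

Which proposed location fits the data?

For each candidate, compare |candidate − station| to the reported distance:
Location A: residuals A 56.7, B 95.6, C 125.5 → max 125.5 km
Location B: residuals A 60.0, B 123.2, C 172.9 → max 172.9 km
Location C: residuals A 0.0, B 0.0, C 0.0 → max 0.0 km
Location D: residuals A 74.5, B 59.8, C 15.2 → max 74.5 km
Only Location C has all residuals ≈ 0.

Location C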